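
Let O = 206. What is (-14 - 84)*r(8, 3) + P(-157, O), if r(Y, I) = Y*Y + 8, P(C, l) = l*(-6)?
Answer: -8292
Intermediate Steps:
P(C, l) = -6*l
r(Y, I) = 8 + Y² (r(Y, I) = Y² + 8 = 8 + Y²)
(-14 - 84)*r(8, 3) + P(-157, O) = (-14 - 84)*(8 + 8²) - 6*206 = -98*(8 + 64) - 1236 = -98*72 - 1236 = -7056 - 1236 = -8292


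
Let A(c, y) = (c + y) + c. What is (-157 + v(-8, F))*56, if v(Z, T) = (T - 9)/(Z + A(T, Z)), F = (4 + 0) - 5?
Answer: -78848/9 ≈ -8760.9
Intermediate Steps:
A(c, y) = y + 2*c
F = -1 (F = 4 - 5 = -1)
v(Z, T) = (-9 + T)/(2*T + 2*Z) (v(Z, T) = (T - 9)/(Z + (Z + 2*T)) = (-9 + T)/(2*T + 2*Z))
(-157 + v(-8, F))*56 = (-157 + (-9 - 1)/(2*(-1 - 8)))*56 = (-157 + (1/2)*(-10)/(-9))*56 = (-157 + (1/2)*(-1/9)*(-10))*56 = (-157 + 5/9)*56 = -1408/9*56 = -78848/9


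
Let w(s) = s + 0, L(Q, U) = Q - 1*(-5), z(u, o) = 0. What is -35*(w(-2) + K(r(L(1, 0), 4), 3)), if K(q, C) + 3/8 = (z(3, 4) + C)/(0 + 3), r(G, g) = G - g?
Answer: 385/8 ≈ 48.125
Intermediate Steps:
L(Q, U) = 5 + Q (L(Q, U) = Q + 5 = 5 + Q)
w(s) = s
K(q, C) = -3/8 + C/3 (K(q, C) = -3/8 + (0 + C)/(0 + 3) = -3/8 + C/3)
-35*(w(-2) + K(r(L(1, 0), 4), 3)) = -35*(-2 + (-3/8 + (⅓)*3)) = -35*(-2 + (-3/8 + 1)) = -35*(-2 + 5/8) = -35*(-11/8) = 385/8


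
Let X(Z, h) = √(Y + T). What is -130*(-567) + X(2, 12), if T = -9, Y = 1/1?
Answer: 73710 + 2*I*√2 ≈ 73710.0 + 2.8284*I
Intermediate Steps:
Y = 1
X(Z, h) = 2*I*√2 (X(Z, h) = √(1 - 9) = √(-8) = 2*I*√2)
-130*(-567) + X(2, 12) = -130*(-567) + 2*I*√2 = 73710 + 2*I*√2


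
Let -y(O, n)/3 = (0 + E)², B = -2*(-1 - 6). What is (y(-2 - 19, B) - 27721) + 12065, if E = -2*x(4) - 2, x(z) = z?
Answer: -15956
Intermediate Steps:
B = 14 (B = -2*(-7) = 14)
E = -10 (E = -2*4 - 2 = -8 - 2 = -10)
y(O, n) = -300 (y(O, n) = -3*(0 - 10)² = -3*(-10)² = -3*100 = -300)
(y(-2 - 19, B) - 27721) + 12065 = (-300 - 27721) + 12065 = -28021 + 12065 = -15956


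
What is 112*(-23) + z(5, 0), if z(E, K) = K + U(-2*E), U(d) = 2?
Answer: -2574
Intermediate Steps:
z(E, K) = 2 + K (z(E, K) = K + 2 = 2 + K)
112*(-23) + z(5, 0) = 112*(-23) + (2 + 0) = -2576 + 2 = -2574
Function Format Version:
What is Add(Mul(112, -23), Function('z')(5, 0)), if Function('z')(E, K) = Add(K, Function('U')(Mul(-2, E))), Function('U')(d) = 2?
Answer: -2574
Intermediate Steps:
Function('z')(E, K) = Add(2, K) (Function('z')(E, K) = Add(K, 2) = Add(2, K))
Add(Mul(112, -23), Function('z')(5, 0)) = Add(Mul(112, -23), Add(2, 0)) = Add(-2576, 2) = -2574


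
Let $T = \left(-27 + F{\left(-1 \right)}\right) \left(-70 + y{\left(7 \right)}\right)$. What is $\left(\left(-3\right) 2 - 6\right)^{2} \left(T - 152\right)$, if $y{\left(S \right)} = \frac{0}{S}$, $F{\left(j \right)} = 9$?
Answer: $159552$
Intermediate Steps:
$y{\left(S \right)} = 0$
$T = 1260$ ($T = \left(-27 + 9\right) \left(-70 + 0\right) = \left(-18\right) \left(-70\right) = 1260$)
$\left(\left(-3\right) 2 - 6\right)^{2} \left(T - 152\right) = \left(\left(-3\right) 2 - 6\right)^{2} \left(1260 - 152\right) = \left(-6 - 6\right)^{2} \cdot 1108 = \left(-12\right)^{2} \cdot 1108 = 144 \cdot 1108 = 159552$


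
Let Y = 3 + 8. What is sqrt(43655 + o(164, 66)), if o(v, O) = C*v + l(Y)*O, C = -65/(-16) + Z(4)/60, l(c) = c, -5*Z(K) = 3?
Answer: sqrt(4504561)/10 ≈ 212.24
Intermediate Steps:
Z(K) = -3/5 (Z(K) = -1/5*3 = -3/5)
Y = 11
C = 1621/400 (C = -65/(-16) - 3/5/60 = -65*(-1/16) - 3/5*1/60 = 65/16 - 1/100 = 1621/400 ≈ 4.0525)
o(v, O) = 11*O + 1621*v/400 (o(v, O) = 1621*v/400 + 11*O = 11*O + 1621*v/400)
sqrt(43655 + o(164, 66)) = sqrt(43655 + (11*66 + (1621/400)*164)) = sqrt(43655 + (726 + 66461/100)) = sqrt(43655 + 139061/100) = sqrt(4504561/100) = sqrt(4504561)/10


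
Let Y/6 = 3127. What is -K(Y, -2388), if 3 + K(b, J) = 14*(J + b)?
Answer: -229233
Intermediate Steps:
Y = 18762 (Y = 6*3127 = 18762)
K(b, J) = -3 + 14*J + 14*b (K(b, J) = -3 + 14*(J + b) = -3 + (14*J + 14*b) = -3 + 14*J + 14*b)
-K(Y, -2388) = -(-3 + 14*(-2388) + 14*18762) = -(-3 - 33432 + 262668) = -1*229233 = -229233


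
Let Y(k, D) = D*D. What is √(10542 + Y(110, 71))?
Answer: √15583 ≈ 124.83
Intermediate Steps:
Y(k, D) = D²
√(10542 + Y(110, 71)) = √(10542 + 71²) = √(10542 + 5041) = √15583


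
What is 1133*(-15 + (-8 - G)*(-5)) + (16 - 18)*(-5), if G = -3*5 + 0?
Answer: -56640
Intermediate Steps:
G = -15 (G = -15 + 0 = -15)
1133*(-15 + (-8 - G)*(-5)) + (16 - 18)*(-5) = 1133*(-15 + (-8 - 1*(-15))*(-5)) + (16 - 18)*(-5) = 1133*(-15 + (-8 + 15)*(-5)) - 2*(-5) = 1133*(-15 + 7*(-5)) + 10 = 1133*(-15 - 35) + 10 = 1133*(-50) + 10 = -56650 + 10 = -56640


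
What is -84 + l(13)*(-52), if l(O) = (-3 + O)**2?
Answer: -5284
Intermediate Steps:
-84 + l(13)*(-52) = -84 + (-3 + 13)**2*(-52) = -84 + 10**2*(-52) = -84 + 100*(-52) = -84 - 5200 = -5284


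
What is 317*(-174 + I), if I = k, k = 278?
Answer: 32968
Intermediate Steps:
I = 278
317*(-174 + I) = 317*(-174 + 278) = 317*104 = 32968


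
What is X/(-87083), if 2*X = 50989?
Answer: -50989/174166 ≈ -0.29276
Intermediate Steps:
X = 50989/2 (X = (1/2)*50989 = 50989/2 ≈ 25495.)
X/(-87083) = (50989/2)/(-87083) = (50989/2)*(-1/87083) = -50989/174166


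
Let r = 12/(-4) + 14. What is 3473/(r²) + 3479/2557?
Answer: 9301420/309397 ≈ 30.063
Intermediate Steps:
r = 11 (r = 12*(-¼) + 14 = -3 + 14 = 11)
3473/(r²) + 3479/2557 = 3473/(11²) + 3479/2557 = 3473/121 + 3479*(1/2557) = 3473*(1/121) + 3479/2557 = 3473/121 + 3479/2557 = 9301420/309397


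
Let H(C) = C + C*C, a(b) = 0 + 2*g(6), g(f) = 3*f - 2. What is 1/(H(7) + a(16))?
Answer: 1/88 ≈ 0.011364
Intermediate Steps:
g(f) = -2 + 3*f
a(b) = 32 (a(b) = 0 + 2*(-2 + 3*6) = 0 + 2*(-2 + 18) = 0 + 2*16 = 0 + 32 = 32)
H(C) = C + C²
1/(H(7) + a(16)) = 1/(7*(1 + 7) + 32) = 1/(7*8 + 32) = 1/(56 + 32) = 1/88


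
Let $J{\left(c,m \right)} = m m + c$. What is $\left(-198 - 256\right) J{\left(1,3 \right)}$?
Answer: $-4540$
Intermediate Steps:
$J{\left(c,m \right)} = c + m^{2}$ ($J{\left(c,m \right)} = m^{2} + c = c + m^{2}$)
$\left(-198 - 256\right) J{\left(1,3 \right)} = \left(-198 - 256\right) \left(1 + 3^{2}\right) = - 454 \left(1 + 9\right) = \left(-454\right) 10 = -4540$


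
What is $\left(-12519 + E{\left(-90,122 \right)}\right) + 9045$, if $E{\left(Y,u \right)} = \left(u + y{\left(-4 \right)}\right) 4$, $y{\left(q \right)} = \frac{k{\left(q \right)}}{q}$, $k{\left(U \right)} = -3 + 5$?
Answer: $-2988$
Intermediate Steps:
$k{\left(U \right)} = 2$
$y{\left(q \right)} = \frac{2}{q}$
$E{\left(Y,u \right)} = -2 + 4 u$ ($E{\left(Y,u \right)} = \left(u + \frac{2}{-4}\right) 4 = \left(u + 2 \left(- \frac{1}{4}\right)\right) 4 = \left(u - \frac{1}{2}\right) 4 = \left(- \frac{1}{2} + u\right) 4 = -2 + 4 u$)
$\left(-12519 + E{\left(-90,122 \right)}\right) + 9045 = \left(-12519 + \left(-2 + 4 \cdot 122\right)\right) + 9045 = \left(-12519 + \left(-2 + 488\right)\right) + 9045 = \left(-12519 + 486\right) + 9045 = -12033 + 9045 = -2988$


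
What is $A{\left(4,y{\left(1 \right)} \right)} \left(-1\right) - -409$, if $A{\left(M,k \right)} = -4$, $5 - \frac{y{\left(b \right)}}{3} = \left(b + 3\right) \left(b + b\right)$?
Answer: $413$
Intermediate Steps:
$y{\left(b \right)} = 15 - 6 b \left(3 + b\right)$ ($y{\left(b \right)} = 15 - 3 \left(b + 3\right) \left(b + b\right) = 15 - 3 \left(3 + b\right) 2 b = 15 - 3 \cdot 2 b \left(3 + b\right) = 15 - 6 b \left(3 + b\right)$)
$A{\left(4,y{\left(1 \right)} \right)} \left(-1\right) - -409 = \left(-4\right) \left(-1\right) - -409 = 4 + 409 = 413$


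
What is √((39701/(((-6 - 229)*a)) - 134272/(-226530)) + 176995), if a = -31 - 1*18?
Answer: √27309368470416321570/12421395 ≈ 420.71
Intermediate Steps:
a = -49 (a = -31 - 18 = -49)
√((39701/(((-6 - 229)*a)) - 134272/(-226530)) + 176995) = √((39701/(((-6 - 229)*(-49))) - 134272/(-226530)) + 176995) = √((39701/((-235*(-49))) - 134272*(-1/226530)) + 176995) = √((39701/11515 + 67136/113265) + 176995) = √(1053960961/260849295 + 176995) = √(46170074929486/260849295) = √27309368470416321570/12421395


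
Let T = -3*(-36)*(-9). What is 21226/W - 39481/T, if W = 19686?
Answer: 132975773/3189132 ≈ 41.697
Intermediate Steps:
T = -972 (T = 108*(-9) = -972)
21226/W - 39481/T = 21226/19686 - 39481/(-972) = 21226*(1/19686) - 39481*(-1/972) = 10613/9843 + 39481/972 = 132975773/3189132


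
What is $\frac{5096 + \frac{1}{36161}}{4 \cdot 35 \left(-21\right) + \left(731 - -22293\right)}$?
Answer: $\frac{184276457}{726257524} \approx 0.25373$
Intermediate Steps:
$\frac{5096 + \frac{1}{36161}}{4 \cdot 35 \left(-21\right) + \left(731 - -22293\right)} = \frac{5096 + \frac{1}{36161}}{140 \left(-21\right) + \left(731 + 22293\right)} = \frac{184276457}{36161 \left(-2940 + 23024\right)} = \frac{184276457}{36161 \cdot 20084} = \frac{184276457}{36161} \cdot \frac{1}{20084} = \frac{184276457}{726257524}$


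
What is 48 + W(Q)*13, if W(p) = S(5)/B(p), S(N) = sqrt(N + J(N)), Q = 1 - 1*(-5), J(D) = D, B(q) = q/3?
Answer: 48 + 13*sqrt(10)/2 ≈ 68.555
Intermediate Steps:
B(q) = q/3 (B(q) = q*(1/3) = q/3)
Q = 6 (Q = 1 + 5 = 6)
S(N) = sqrt(2)*sqrt(N) (S(N) = sqrt(N + N) = sqrt(2*N) = sqrt(2)*sqrt(N))
W(p) = 3*sqrt(10)/p (W(p) = (sqrt(2)*sqrt(5))/((p/3)) = sqrt(10)*(3/p) = 3*sqrt(10)/p)
48 + W(Q)*13 = 48 + (3*sqrt(10)/6)*13 = 48 + (3*sqrt(10)*(1/6))*13 = 48 + (sqrt(10)/2)*13 = 48 + 13*sqrt(10)/2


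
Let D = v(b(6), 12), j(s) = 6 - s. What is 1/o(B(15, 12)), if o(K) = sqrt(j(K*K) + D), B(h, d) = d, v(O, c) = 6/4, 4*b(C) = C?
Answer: -I*sqrt(546)/273 ≈ -0.085592*I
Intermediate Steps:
b(C) = C/4
v(O, c) = 3/2 (v(O, c) = 6*(1/4) = 3/2)
D = 3/2 ≈ 1.5000
o(K) = sqrt(15/2 - K**2) (o(K) = sqrt((6 - K*K) + 3/2) = sqrt((6 - K**2) + 3/2) = sqrt(15/2 - K**2))
1/o(B(15, 12)) = 1/(sqrt(30 - 4*12**2)/2) = 1/(sqrt(30 - 4*144)/2) = 1/(sqrt(30 - 576)/2) = 1/(sqrt(-546)/2) = 1/((I*sqrt(546))/2) = 1/(I*sqrt(546)/2) = -I*sqrt(546)/273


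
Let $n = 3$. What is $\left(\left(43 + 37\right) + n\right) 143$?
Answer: $11869$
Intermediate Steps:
$\left(\left(43 + 37\right) + n\right) 143 = \left(\left(43 + 37\right) + 3\right) 143 = \left(80 + 3\right) 143 = 83 \cdot 143 = 11869$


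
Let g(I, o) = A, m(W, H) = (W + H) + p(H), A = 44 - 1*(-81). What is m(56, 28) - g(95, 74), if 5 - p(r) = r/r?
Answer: -37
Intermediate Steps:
p(r) = 4 (p(r) = 5 - r/r = 5 - 1*1 = 5 - 1 = 4)
A = 125 (A = 44 + 81 = 125)
m(W, H) = 4 + H + W (m(W, H) = (W + H) + 4 = (H + W) + 4 = 4 + H + W)
g(I, o) = 125
m(56, 28) - g(95, 74) = (4 + 28 + 56) - 1*125 = 88 - 125 = -37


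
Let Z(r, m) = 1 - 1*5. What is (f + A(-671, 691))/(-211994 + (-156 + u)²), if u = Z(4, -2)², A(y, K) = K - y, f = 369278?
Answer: -185320/96197 ≈ -1.9265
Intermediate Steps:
Z(r, m) = -4 (Z(r, m) = 1 - 5 = -4)
u = 16 (u = (-4)² = 16)
(f + A(-671, 691))/(-211994 + (-156 + u)²) = (369278 + (691 - 1*(-671)))/(-211994 + (-156 + 16)²) = (369278 + (691 + 671))/(-211994 + (-140)²) = (369278 + 1362)/(-211994 + 19600) = 370640/(-192394) = 370640*(-1/192394) = -185320/96197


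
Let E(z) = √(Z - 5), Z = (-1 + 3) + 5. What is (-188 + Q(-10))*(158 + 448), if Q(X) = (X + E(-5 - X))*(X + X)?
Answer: 7272 - 12120*√2 ≈ -9868.3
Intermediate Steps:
Z = 7 (Z = 2 + 5 = 7)
E(z) = √2 (E(z) = √(7 - 5) = √2)
Q(X) = 2*X*(X + √2) (Q(X) = (X + √2)*(X + X) = (X + √2)*(2*X) = 2*X*(X + √2))
(-188 + Q(-10))*(158 + 448) = (-188 + 2*(-10)*(-10 + √2))*(158 + 448) = (-188 + (200 - 20*√2))*606 = (12 - 20*√2)*606 = 7272 - 12120*√2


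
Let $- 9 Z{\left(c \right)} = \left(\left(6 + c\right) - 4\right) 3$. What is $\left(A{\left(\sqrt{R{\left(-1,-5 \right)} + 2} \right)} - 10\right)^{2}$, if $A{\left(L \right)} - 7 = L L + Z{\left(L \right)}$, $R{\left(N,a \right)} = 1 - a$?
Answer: $\frac{59}{3} - \frac{52 \sqrt{2}}{9} \approx 11.496$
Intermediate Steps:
$Z{\left(c \right)} = - \frac{2}{3} - \frac{c}{3}$ ($Z{\left(c \right)} = - \frac{\left(\left(6 + c\right) - 4\right) 3}{9} = - \frac{\left(2 + c\right) 3}{9} = - \frac{6 + 3 c}{9} = - \frac{2}{3} - \frac{c}{3}$)
$A{\left(L \right)} = \frac{19}{3} + L^{2} - \frac{L}{3}$ ($A{\left(L \right)} = 7 - \left(\frac{2}{3} + \frac{L}{3} - L L\right) = 7 - \left(\frac{2}{3} - L^{2} + \frac{L}{3}\right) = \frac{19}{3} + L^{2} - \frac{L}{3}$)
$\left(A{\left(\sqrt{R{\left(-1,-5 \right)} + 2} \right)} - 10\right)^{2} = \left(\left(\frac{19}{3} + \left(\sqrt{\left(1 - -5\right) + 2}\right)^{2} - \frac{\sqrt{\left(1 - -5\right) + 2}}{3}\right) - 10\right)^{2} = \left(\left(\frac{19}{3} + \left(\sqrt{\left(1 + 5\right) + 2}\right)^{2} - \frac{\sqrt{\left(1 + 5\right) + 2}}{3}\right) - 10\right)^{2} = \left(\left(\frac{19}{3} + \left(\sqrt{6 + 2}\right)^{2} - \frac{\sqrt{6 + 2}}{3}\right) - 10\right)^{2} = \left(\left(\frac{19}{3} + \left(\sqrt{8}\right)^{2} - \frac{\sqrt{8}}{3}\right) - 10\right)^{2} = \left(\left(\frac{19}{3} + \left(2 \sqrt{2}\right)^{2} - \frac{2 \sqrt{2}}{3}\right) - 10\right)^{2} = \left(\left(\frac{19}{3} + 8 - \frac{2 \sqrt{2}}{3}\right) - 10\right)^{2} = \left(\left(\frac{43}{3} - \frac{2 \sqrt{2}}{3}\right) - 10\right)^{2} = \left(\frac{13}{3} - \frac{2 \sqrt{2}}{3}\right)^{2}$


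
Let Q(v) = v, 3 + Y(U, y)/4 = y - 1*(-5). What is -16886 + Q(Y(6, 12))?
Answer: -16830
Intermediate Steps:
Y(U, y) = 8 + 4*y (Y(U, y) = -12 + 4*(y - 1*(-5)) = -12 + 4*(y + 5) = -12 + 4*(5 + y) = -12 + (20 + 4*y) = 8 + 4*y)
-16886 + Q(Y(6, 12)) = -16886 + (8 + 4*12) = -16886 + (8 + 48) = -16886 + 56 = -16830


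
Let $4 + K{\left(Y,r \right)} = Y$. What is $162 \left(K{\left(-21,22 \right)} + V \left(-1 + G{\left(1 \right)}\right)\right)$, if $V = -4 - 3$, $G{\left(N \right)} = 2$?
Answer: $-5184$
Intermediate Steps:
$K{\left(Y,r \right)} = -4 + Y$
$V = -7$
$162 \left(K{\left(-21,22 \right)} + V \left(-1 + G{\left(1 \right)}\right)\right) = 162 \left(\left(-4 - 21\right) - 7 \left(-1 + 2\right)\right) = 162 \left(-25 - 7\right) = 162 \left(-32\right) = -5184$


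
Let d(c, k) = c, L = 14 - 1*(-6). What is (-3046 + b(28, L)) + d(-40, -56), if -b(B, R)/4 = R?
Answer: -3166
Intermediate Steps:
L = 20 (L = 14 + 6 = 20)
b(B, R) = -4*R
(-3046 + b(28, L)) + d(-40, -56) = (-3046 - 4*20) - 40 = (-3046 - 80) - 40 = -3126 - 40 = -3166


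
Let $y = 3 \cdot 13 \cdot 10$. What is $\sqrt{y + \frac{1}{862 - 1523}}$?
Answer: $\frac{7 \sqrt{3477521}}{661} \approx 19.748$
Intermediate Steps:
$y = 390$ ($y = 39 \cdot 10 = 390$)
$\sqrt{y + \frac{1}{862 - 1523}} = \sqrt{390 + \frac{1}{862 - 1523}} = \sqrt{390 + \frac{1}{-661}} = \sqrt{390 - \frac{1}{661}} = \sqrt{\frac{257789}{661}} = \frac{7 \sqrt{3477521}}{661}$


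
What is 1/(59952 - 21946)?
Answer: 1/38006 ≈ 2.6312e-5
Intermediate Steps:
1/(59952 - 21946) = 1/38006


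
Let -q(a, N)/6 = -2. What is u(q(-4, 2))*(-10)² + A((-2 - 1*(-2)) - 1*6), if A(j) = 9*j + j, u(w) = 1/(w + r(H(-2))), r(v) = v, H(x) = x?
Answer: -50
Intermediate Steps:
q(a, N) = 12 (q(a, N) = -6*(-2) = 12)
u(w) = 1/(-2 + w) (u(w) = 1/(w - 2) = 1/(-2 + w))
A(j) = 10*j
u(q(-4, 2))*(-10)² + A((-2 - 1*(-2)) - 1*6) = (-10)²/(-2 + 12) + 10*((-2 - 1*(-2)) - 1*6) = 100/10 + 10*((-2 + 2) - 6) = (⅒)*100 + 10*(0 - 6) = 10 + 10*(-6) = 10 - 60 = -50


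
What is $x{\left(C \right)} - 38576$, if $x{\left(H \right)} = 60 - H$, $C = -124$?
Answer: $-38392$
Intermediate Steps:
$x{\left(C \right)} - 38576 = \left(60 - -124\right) - 38576 = \left(60 + 124\right) - 38576 = 184 - 38576 = -38392$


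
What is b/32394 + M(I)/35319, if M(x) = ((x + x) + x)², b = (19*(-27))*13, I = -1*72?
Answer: 141759117/127124854 ≈ 1.1151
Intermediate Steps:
I = -72
b = -6669 (b = -513*13 = -6669)
M(x) = 9*x² (M(x) = (2*x + x)² = (3*x)² = 9*x²)
b/32394 + M(I)/35319 = -6669/32394 + (9*(-72)²)/35319 = -6669*1/32394 + (9*5184)*(1/35319) = -2223/10798 + 46656*(1/35319) = -2223/10798 + 15552/11773 = 141759117/127124854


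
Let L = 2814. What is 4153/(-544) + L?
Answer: 1526663/544 ≈ 2806.4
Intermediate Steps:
4153/(-544) + L = 4153/(-544) + 2814 = 4153*(-1/544) + 2814 = -4153/544 + 2814 = 1526663/544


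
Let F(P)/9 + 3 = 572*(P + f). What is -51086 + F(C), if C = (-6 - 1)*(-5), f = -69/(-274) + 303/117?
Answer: 19686269/137 ≈ 1.4370e+5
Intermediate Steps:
f = 30365/10686 (f = -69*(-1/274) + 303*(1/117) = 69/274 + 101/39 = 30365/10686 ≈ 2.8416)
C = 35 (C = -7*(-5) = 35)
F(P) = 2000391/137 + 5148*P (F(P) = -27 + 9*(572*(P + 30365/10686)) = -27 + 9*(572*(30365/10686 + P)) = -27 + 9*(668030/411 + 572*P) = -27 + (2004090/137 + 5148*P) = 2000391/137 + 5148*P)
-51086 + F(C) = -51086 + (2000391/137 + 5148*35) = -51086 + (2000391/137 + 180180) = -51086 + 26685051/137 = 19686269/137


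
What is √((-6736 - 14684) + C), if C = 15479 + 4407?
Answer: I*√1534 ≈ 39.166*I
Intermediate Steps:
C = 19886
√((-6736 - 14684) + C) = √((-6736 - 14684) + 19886) = √(-21420 + 19886) = √(-1534) = I*√1534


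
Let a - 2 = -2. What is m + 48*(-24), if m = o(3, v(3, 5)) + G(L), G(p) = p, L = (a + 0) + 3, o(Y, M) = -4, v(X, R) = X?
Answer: -1153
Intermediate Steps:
a = 0 (a = 2 - 2 = 0)
L = 3 (L = (0 + 0) + 3 = 0 + 3 = 3)
m = -1 (m = -4 + 3 = -1)
m + 48*(-24) = -1 + 48*(-24) = -1 - 1152 = -1153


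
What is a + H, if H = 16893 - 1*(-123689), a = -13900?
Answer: 126682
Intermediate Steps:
H = 140582 (H = 16893 + 123689 = 140582)
a + H = -13900 + 140582 = 126682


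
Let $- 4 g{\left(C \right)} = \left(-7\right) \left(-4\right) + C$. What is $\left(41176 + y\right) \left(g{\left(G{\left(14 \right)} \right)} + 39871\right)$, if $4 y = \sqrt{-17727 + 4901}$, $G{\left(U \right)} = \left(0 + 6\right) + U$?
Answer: $1641234184 + \frac{438449 i \sqrt{106}}{4} \approx 1.6412 \cdot 10^{9} + 1.1285 \cdot 10^{6} i$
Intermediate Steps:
$G{\left(U \right)} = 6 + U$
$g{\left(C \right)} = -7 - \frac{C}{4}$ ($g{\left(C \right)} = - \frac{\left(-7\right) \left(-4\right) + C}{4} = - \frac{28 + C}{4} = -7 - \frac{C}{4}$)
$y = \frac{11 i \sqrt{106}}{4}$ ($y = \frac{\sqrt{-17727 + 4901}}{4} = \frac{\sqrt{-12826}}{4} = \frac{11 i \sqrt{106}}{4} \approx 28.313 i$)
$\left(41176 + y\right) \left(g{\left(G{\left(14 \right)} \right)} + 39871\right) = \left(41176 + \frac{11 i \sqrt{106}}{4}\right) \left(\left(-7 - \frac{6 + 14}{4}\right) + 39871\right) = \left(41176 + \frac{11 i \sqrt{106}}{4}\right) \left(\left(-7 - 5\right) + 39871\right) = \left(41176 + \frac{11 i \sqrt{106}}{4}\right) \left(-12 + 39871\right) = \left(41176 + \frac{11 i \sqrt{106}}{4}\right) 39859 = 1641234184 + \frac{438449 i \sqrt{106}}{4}$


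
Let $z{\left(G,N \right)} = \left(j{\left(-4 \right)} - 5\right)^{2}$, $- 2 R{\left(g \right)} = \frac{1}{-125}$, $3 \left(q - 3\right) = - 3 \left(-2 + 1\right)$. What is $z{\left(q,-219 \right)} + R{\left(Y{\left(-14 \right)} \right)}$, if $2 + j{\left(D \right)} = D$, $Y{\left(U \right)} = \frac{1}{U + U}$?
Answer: $\frac{30251}{250} \approx 121.0$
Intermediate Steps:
$Y{\left(U \right)} = \frac{1}{2 U}$
$j{\left(D \right)} = -2 + D$
$q = 4$ ($q = 3 + \frac{\left(-3\right) \left(-2 + 1\right)}{3} = 3 + \frac{\left(-3\right) \left(-1\right)}{3} = 3 + \frac{1}{3} \cdot 3 = 3 + 1 = 4$)
$R{\left(g \right)} = \frac{1}{250}$ ($R{\left(g \right)} = - \frac{1}{2 \left(-125\right)} = \left(- \frac{1}{2}\right) \left(- \frac{1}{125}\right) = \frac{1}{250}$)
$z{\left(G,N \right)} = 121$ ($z{\left(G,N \right)} = \left(\left(-2 - 4\right) - 5\right)^{2} = \left(-6 - 5\right)^{2} = \left(-11\right)^{2} = 121$)
$z{\left(q,-219 \right)} + R{\left(Y{\left(-14 \right)} \right)} = 121 + \frac{1}{250} = \frac{30251}{250}$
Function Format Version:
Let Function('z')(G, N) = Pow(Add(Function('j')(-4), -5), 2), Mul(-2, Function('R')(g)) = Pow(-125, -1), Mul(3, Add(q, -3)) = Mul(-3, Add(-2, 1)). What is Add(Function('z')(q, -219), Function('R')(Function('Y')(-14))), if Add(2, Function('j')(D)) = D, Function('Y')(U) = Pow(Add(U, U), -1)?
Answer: Rational(30251, 250) ≈ 121.00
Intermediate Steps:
Function('Y')(U) = Mul(Rational(1, 2), Pow(U, -1)) (Function('Y')(U) = Pow(Mul(2, U), -1) = Mul(Rational(1, 2), Pow(U, -1)))
Function('j')(D) = Add(-2, D)
q = 4 (q = Add(3, Mul(Rational(1, 3), Mul(-3, Add(-2, 1)))) = Add(3, Mul(Rational(1, 3), Mul(-3, -1))) = Add(3, Mul(Rational(1, 3), 3)) = Add(3, 1) = 4)
Function('R')(g) = Rational(1, 250) (Function('R')(g) = Mul(Rational(-1, 2), Pow(-125, -1)) = Mul(Rational(-1, 2), Rational(-1, 125)) = Rational(1, 250))
Function('z')(G, N) = 121 (Function('z')(G, N) = Pow(Add(Add(-2, -4), -5), 2) = Pow(Add(-6, -5), 2) = Pow(-11, 2) = 121)
Add(Function('z')(q, -219), Function('R')(Function('Y')(-14))) = Add(121, Rational(1, 250)) = Rational(30251, 250)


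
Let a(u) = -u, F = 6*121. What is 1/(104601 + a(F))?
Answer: 1/103875 ≈ 9.6270e-6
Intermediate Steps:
F = 726
1/(104601 + a(F)) = 1/(104601 - 1*726) = 1/(104601 - 726) = 1/103875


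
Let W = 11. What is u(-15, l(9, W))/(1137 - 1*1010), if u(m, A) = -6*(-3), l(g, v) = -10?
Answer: 18/127 ≈ 0.14173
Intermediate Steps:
u(m, A) = 18
u(-15, l(9, W))/(1137 - 1*1010) = 18/(1137 - 1*1010) = 18/(1137 - 1010) = 18/127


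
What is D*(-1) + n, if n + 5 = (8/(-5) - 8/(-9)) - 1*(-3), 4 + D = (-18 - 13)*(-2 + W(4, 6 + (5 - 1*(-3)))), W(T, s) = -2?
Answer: -5522/45 ≈ -122.71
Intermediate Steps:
D = 120 (D = -4 + (-18 - 13)*(-2 - 2) = -4 - 31*(-4) = -4 + 124 = 120)
n = -122/45 (n = -5 + ((8/(-5) - 8/(-9)) - 1*(-3)) = -5 + ((8*(-⅕) - 8*(-⅑)) + 3) = -5 + ((-8/5 + 8/9) + 3) = -5 + (-32/45 + 3) = -5 + 103/45 = -122/45 ≈ -2.7111)
D*(-1) + n = 120*(-1) - 122/45 = -120 - 122/45 = -5522/45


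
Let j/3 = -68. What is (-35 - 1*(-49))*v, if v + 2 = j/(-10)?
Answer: 1288/5 ≈ 257.60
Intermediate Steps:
j = -204 (j = 3*(-68) = -204)
v = 92/5 (v = -2 - 204/(-10) = -2 - 204*(-⅒) = -2 + 102/5 = 92/5 ≈ 18.400)
(-35 - 1*(-49))*v = (-35 - 1*(-49))*(92/5) = (-35 + 49)*(92/5) = 14*(92/5) = 1288/5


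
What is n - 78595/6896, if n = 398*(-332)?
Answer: -911288451/6896 ≈ -1.3215e+5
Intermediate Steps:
n = -132136
n - 78595/6896 = -132136 - 78595/6896 = -911288451/6896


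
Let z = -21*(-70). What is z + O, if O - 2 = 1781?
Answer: 3253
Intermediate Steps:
O = 1783 (O = 2 + 1781 = 1783)
z = 1470
z + O = 1470 + 1783 = 3253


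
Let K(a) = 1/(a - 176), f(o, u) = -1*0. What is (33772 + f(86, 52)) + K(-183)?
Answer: 12124147/359 ≈ 33772.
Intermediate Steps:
f(o, u) = 0
K(a) = 1/(-176 + a)
(33772 + f(86, 52)) + K(-183) = (33772 + 0) + 1/(-176 - 183) = 33772 + 1/(-359) = 33772 - 1/359 = 12124147/359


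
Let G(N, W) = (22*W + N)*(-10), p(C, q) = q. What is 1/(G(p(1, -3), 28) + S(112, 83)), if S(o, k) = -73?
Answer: -1/6203 ≈ -0.00016121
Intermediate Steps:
G(N, W) = -220*W - 10*N (G(N, W) = (N + 22*W)*(-10) = -220*W - 10*N)
1/(G(p(1, -3), 28) + S(112, 83)) = 1/((-220*28 - 10*(-3)) - 73) = 1/((-6160 + 30) - 73) = 1/(-6130 - 73) = 1/(-6203) = -1/6203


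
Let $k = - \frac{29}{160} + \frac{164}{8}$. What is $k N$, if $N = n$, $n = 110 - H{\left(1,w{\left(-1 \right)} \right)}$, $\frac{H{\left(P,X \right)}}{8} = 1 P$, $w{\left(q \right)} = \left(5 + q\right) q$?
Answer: $\frac{165801}{80} \approx 2072.5$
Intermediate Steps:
$w{\left(q \right)} = q \left(5 + q\right)$
$H{\left(P,X \right)} = 8 P$ ($H{\left(P,X \right)} = 8 \cdot 1 P = 8 P$)
$k = \frac{3251}{160}$ ($k = \left(-29\right) \frac{1}{160} + 164 \cdot \frac{1}{8} = - \frac{29}{160} + \frac{41}{2} = \frac{3251}{160} \approx 20.319$)
$n = 102$ ($n = 110 - 8 \cdot 1 = 110 - 8 = 102$)
$N = 102$
$k N = \frac{3251}{160} \cdot 102 = \frac{165801}{80}$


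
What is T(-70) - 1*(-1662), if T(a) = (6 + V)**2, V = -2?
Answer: 1678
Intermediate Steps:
T(a) = 16 (T(a) = (6 - 2)**2 = 4**2 = 16)
T(-70) - 1*(-1662) = 16 - 1*(-1662) = 16 + 1662 = 1678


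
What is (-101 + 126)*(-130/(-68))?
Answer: 1625/34 ≈ 47.794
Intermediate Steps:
(-101 + 126)*(-130/(-68)) = 25*(-130*(-1/68)) = 25*(65/34) = 1625/34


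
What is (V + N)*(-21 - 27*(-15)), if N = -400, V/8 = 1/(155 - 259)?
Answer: -1997184/13 ≈ -1.5363e+5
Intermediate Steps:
V = -1/13 (V = 8/(155 - 259) = 8/(-104) = 8*(-1/104) = -1/13 ≈ -0.076923)
(V + N)*(-21 - 27*(-15)) = (-1/13 - 400)*(-21 - 27*(-15)) = -5201*(-21 + 405)/13 = -5201/13*384 = -1997184/13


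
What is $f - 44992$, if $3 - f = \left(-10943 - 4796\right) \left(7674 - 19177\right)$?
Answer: $-181090706$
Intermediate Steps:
$f = -181045714$ ($f = 3 - \left(-10943 - 4796\right) \left(7674 - 19177\right) = 3 - \left(-15739\right) \left(-11503\right) = 3 - 181045717 = -181045714$)
$f - 44992 = -181045714 - 44992 = -181090706$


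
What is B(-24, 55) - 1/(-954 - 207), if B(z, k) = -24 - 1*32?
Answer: -65015/1161 ≈ -55.999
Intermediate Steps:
B(z, k) = -56 (B(z, k) = -24 - 32 = -56)
B(-24, 55) - 1/(-954 - 207) = -56 - 1/(-954 - 207) = -56 - 1/(-1161) = -56 - 1*(-1/1161) = -56 + 1/1161 = -65015/1161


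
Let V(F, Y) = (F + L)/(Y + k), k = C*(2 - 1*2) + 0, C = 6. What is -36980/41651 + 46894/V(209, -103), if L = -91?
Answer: -100591054511/2457409 ≈ -40934.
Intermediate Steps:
k = 0 (k = 6*(2 - 1*2) + 0 = 6*(2 - 2) + 0 = 6*0 + 0 = 0 + 0 = 0)
V(F, Y) = (-91 + F)/Y (V(F, Y) = (F - 91)/(Y + 0) = (-91 + F)/Y)
-36980/41651 + 46894/V(209, -103) = -36980/41651 + 46894/(((-91 + 209)/(-103))) = -36980*1/41651 + 46894/((-1/103*118)) = -36980/41651 + 46894/(-118/103) = -36980/41651 + 46894*(-103/118) = -36980/41651 - 2415041/59 = -100591054511/2457409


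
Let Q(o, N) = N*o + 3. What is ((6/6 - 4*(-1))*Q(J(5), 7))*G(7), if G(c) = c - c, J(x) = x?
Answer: 0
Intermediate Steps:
Q(o, N) = 3 + N*o
G(c) = 0
((6/6 - 4*(-1))*Q(J(5), 7))*G(7) = ((6/6 - 4*(-1))*(3 + 7*5))*0 = ((6*(1/6) + 4)*(3 + 35))*0 = ((1 + 4)*38)*0 = (5*38)*0 = 190*0 = 0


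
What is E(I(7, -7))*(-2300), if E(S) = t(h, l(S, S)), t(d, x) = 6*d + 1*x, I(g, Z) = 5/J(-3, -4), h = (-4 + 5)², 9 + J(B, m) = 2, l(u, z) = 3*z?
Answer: -62100/7 ≈ -8871.4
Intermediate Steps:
J(B, m) = -7 (J(B, m) = -9 + 2 = -7)
h = 1 (h = 1² = 1)
I(g, Z) = -5/7 (I(g, Z) = 5/(-7) = 5*(-⅐) = -5/7)
t(d, x) = x + 6*d (t(d, x) = 6*d + x = x + 6*d)
E(S) = 6 + 3*S (E(S) = 3*S + 6*1 = 3*S + 6 = 6 + 3*S)
E(I(7, -7))*(-2300) = (6 + 3*(-5/7))*(-2300) = (6 - 15/7)*(-2300) = (27/7)*(-2300) = -62100/7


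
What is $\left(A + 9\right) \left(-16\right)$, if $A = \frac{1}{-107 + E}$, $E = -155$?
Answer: $- \frac{18856}{131} \approx -143.94$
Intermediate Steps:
$A = - \frac{1}{262}$ ($A = \frac{1}{-107 - 155} = \frac{1}{-262} = - \frac{1}{262} \approx -0.0038168$)
$\left(A + 9\right) \left(-16\right) = \left(- \frac{1}{262} + 9\right) \left(-16\right) = \frac{2357}{262} \left(-16\right) = - \frac{18856}{131}$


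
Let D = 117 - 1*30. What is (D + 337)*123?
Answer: 52152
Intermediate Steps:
D = 87 (D = 117 - 30 = 87)
(D + 337)*123 = (87 + 337)*123 = 424*123 = 52152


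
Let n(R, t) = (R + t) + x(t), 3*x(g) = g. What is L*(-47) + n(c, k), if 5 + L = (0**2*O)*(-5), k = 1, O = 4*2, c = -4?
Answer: 697/3 ≈ 232.33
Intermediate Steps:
x(g) = g/3
O = 8
n(R, t) = R + 4*t/3 (n(R, t) = (R + t) + t/3 = R + 4*t/3)
L = -5 (L = -5 + (0**2*8)*(-5) = -5 + (0*8)*(-5) = -5 + 0*(-5) = -5 + 0 = -5)
L*(-47) + n(c, k) = -5*(-47) + (-4 + (4/3)*1) = 235 + (-4 + 4/3) = 235 - 8/3 = 697/3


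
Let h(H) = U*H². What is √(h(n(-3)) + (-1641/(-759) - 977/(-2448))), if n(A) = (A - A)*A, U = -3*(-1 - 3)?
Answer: 173*√227953/51612 ≈ 1.6004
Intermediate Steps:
U = 12 (U = -3*(-4) = 12)
n(A) = 0 (n(A) = 0*A = 0)
h(H) = 12*H²
√(h(n(-3)) + (-1641/(-759) - 977/(-2448))) = √(12*0² + (-1641/(-759) - 977/(-2448))) = √(12*0 + (-1641*(-1/759) - 977*(-1/2448))) = √(0 + (547/253 + 977/2448)) = √(0 + 1586237/619344) = √(1586237/619344) = 173*√227953/51612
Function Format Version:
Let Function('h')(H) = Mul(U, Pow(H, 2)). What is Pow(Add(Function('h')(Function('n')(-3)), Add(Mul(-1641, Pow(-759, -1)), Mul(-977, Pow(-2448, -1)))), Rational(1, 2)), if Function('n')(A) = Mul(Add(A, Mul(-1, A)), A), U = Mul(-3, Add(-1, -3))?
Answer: Mul(Rational(173, 51612), Pow(227953, Rational(1, 2))) ≈ 1.6004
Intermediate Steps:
U = 12 (U = Mul(-3, -4) = 12)
Function('n')(A) = 0 (Function('n')(A) = Mul(0, A) = 0)
Function('h')(H) = Mul(12, Pow(H, 2))
Pow(Add(Function('h')(Function('n')(-3)), Add(Mul(-1641, Pow(-759, -1)), Mul(-977, Pow(-2448, -1)))), Rational(1, 2)) = Pow(Add(Mul(12, Pow(0, 2)), Add(Mul(-1641, Pow(-759, -1)), Mul(-977, Pow(-2448, -1)))), Rational(1, 2)) = Pow(Add(Mul(12, 0), Add(Mul(-1641, Rational(-1, 759)), Mul(-977, Rational(-1, 2448)))), Rational(1, 2)) = Pow(Add(0, Add(Rational(547, 253), Rational(977, 2448))), Rational(1, 2)) = Pow(Add(0, Rational(1586237, 619344)), Rational(1, 2)) = Pow(Rational(1586237, 619344), Rational(1, 2)) = Mul(Rational(173, 51612), Pow(227953, Rational(1, 2)))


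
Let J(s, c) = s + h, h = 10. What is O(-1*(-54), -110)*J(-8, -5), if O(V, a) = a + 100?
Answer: -20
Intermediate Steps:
J(s, c) = 10 + s (J(s, c) = s + 10 = 10 + s)
O(V, a) = 100 + a
O(-1*(-54), -110)*J(-8, -5) = (100 - 110)*(10 - 8) = -10*2 = -20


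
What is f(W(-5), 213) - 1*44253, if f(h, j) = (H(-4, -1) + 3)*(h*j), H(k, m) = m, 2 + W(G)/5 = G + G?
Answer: -69813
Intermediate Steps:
W(G) = -10 + 10*G (W(G) = -10 + 5*(G + G) = -10 + 5*(2*G) = -10 + 10*G)
f(h, j) = 2*h*j (f(h, j) = (-1 + 3)*(h*j) = 2*(h*j) = 2*h*j)
f(W(-5), 213) - 1*44253 = 2*(-10 + 10*(-5))*213 - 1*44253 = 2*(-10 - 50)*213 - 44253 = 2*(-60)*213 - 44253 = -25560 - 44253 = -69813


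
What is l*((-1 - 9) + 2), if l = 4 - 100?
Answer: 768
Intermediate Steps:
l = -96
l*((-1 - 9) + 2) = -96*((-1 - 9) + 2) = -96*(-10 + 2) = -96*(-8) = 768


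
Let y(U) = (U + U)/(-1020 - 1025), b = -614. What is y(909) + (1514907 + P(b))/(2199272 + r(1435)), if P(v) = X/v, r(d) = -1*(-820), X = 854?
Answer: -138424041301/690625379490 ≈ -0.20043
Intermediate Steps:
r(d) = 820
P(v) = 854/v
y(U) = -2*U/2045 (y(U) = (2*U)/(-2045) = (2*U)*(-1/2045) = -2*U/2045)
y(909) + (1514907 + P(b))/(2199272 + r(1435)) = -2/2045*909 + (1514907 + 854/(-614))/(2199272 + 820) = -1818/2045 + (1514907 + 854*(-1/614))/2200092 = -1818/2045 + (1514907 - 427/307)*(1/2200092) = -1818/2045 + (465076022/307)*(1/2200092) = -1818/2045 + 232538011/337714122 = -138424041301/690625379490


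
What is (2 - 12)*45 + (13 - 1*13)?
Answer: -450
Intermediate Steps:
(2 - 12)*45 + (13 - 1*13) = -10*45 + (13 - 13) = -450 + 0 = -450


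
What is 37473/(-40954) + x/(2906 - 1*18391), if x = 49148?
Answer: -2593076597/634172690 ≈ -4.0889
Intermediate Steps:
37473/(-40954) + x/(2906 - 1*18391) = 37473/(-40954) + 49148/(2906 - 1*18391) = 37473*(-1/40954) + 49148/(2906 - 18391) = -37473/40954 + 49148/(-15485) = -37473/40954 + 49148*(-1/15485) = -37473/40954 - 49148/15485 = -2593076597/634172690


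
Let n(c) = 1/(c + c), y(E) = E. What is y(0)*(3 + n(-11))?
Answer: 0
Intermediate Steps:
n(c) = 1/(2*c)
y(0)*(3 + n(-11)) = 0*(3 + (½)/(-11)) = 0*(3 + (½)*(-1/11)) = 0*(3 - 1/22) = 0*(65/22) = 0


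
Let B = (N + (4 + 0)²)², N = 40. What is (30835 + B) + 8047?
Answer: 42018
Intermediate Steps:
B = 3136 (B = (40 + (4 + 0)²)² = (40 + 4²)² = (40 + 16)² = 56² = 3136)
(30835 + B) + 8047 = (30835 + 3136) + 8047 = 33971 + 8047 = 42018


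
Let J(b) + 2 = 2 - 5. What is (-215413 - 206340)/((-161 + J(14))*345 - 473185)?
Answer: 421753/530455 ≈ 0.79508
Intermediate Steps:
J(b) = -5 (J(b) = -2 + (2 - 5) = -2 - 3 = -5)
(-215413 - 206340)/((-161 + J(14))*345 - 473185) = (-215413 - 206340)/((-161 - 5)*345 - 473185) = -421753/(-166*345 - 473185) = -421753/(-57270 - 473185) = -421753/(-530455) = -421753*(-1/530455) = 421753/530455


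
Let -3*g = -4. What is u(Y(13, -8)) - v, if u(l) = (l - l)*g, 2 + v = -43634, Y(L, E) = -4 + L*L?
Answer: 43636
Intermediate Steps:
Y(L, E) = -4 + L²
v = -43636 (v = -2 - 43634 = -43636)
g = 4/3 (g = -⅓*(-4) = 4/3 ≈ 1.3333)
u(l) = 0 (u(l) = (l - l)*(4/3) = 0*(4/3) = 0)
u(Y(13, -8)) - v = 0 - 1*(-43636) = 0 + 43636 = 43636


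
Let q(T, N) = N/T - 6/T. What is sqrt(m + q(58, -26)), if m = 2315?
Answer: sqrt(1946451)/29 ≈ 48.109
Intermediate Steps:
q(T, N) = -6/T + N/T
sqrt(m + q(58, -26)) = sqrt(2315 + (-6 - 26)/58) = sqrt(2315 + (1/58)*(-32)) = sqrt(2315 - 16/29) = sqrt(67119/29) = sqrt(1946451)/29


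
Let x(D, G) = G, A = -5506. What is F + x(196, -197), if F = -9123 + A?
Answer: -14826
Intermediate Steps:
F = -14629 (F = -9123 - 5506 = -14629)
F + x(196, -197) = -14629 - 197 = -14826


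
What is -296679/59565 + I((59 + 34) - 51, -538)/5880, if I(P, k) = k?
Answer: -59217283/11674740 ≈ -5.0723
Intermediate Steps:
-296679/59565 + I((59 + 34) - 51, -538)/5880 = -296679/59565 - 538/5880 = -296679*1/59565 - 538*1/5880 = -98893/19855 - 269/2940 = -59217283/11674740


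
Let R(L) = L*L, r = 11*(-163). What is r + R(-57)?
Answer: 1456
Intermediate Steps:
r = -1793
R(L) = L**2
r + R(-57) = -1793 + (-57)**2 = -1793 + 3249 = 1456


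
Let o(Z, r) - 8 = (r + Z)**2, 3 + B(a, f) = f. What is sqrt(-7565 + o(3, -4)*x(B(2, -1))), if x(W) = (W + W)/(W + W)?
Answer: 2*I*sqrt(1889) ≈ 86.925*I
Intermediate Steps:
B(a, f) = -3 + f
o(Z, r) = 8 + (Z + r)**2 (o(Z, r) = 8 + (r + Z)**2 = 8 + (Z + r)**2)
x(W) = 1 (x(W) = (2*W)/((2*W)) = (2*W)*(1/(2*W)) = 1)
sqrt(-7565 + o(3, -4)*x(B(2, -1))) = sqrt(-7565 + (8 + (3 - 4)**2)*1) = sqrt(-7565 + (8 + (-1)**2)*1) = sqrt(-7565 + (8 + 1)*1) = sqrt(-7565 + 9*1) = sqrt(-7565 + 9) = sqrt(-7556) = 2*I*sqrt(1889)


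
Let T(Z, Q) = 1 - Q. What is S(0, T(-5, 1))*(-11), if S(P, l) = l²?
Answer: 0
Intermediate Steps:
S(0, T(-5, 1))*(-11) = (1 - 1*1)²*(-11) = (1 - 1)²*(-11) = 0²*(-11) = 0*(-11) = 0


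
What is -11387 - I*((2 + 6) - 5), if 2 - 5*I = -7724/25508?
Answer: -72623710/6377 ≈ -11388.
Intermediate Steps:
I = 2937/6377 (I = ⅖ - (-7724)/(5*25508) = ⅖ - ⅕*(-1931/6377) = ⅖ + 1931/31885 = 2937/6377 ≈ 0.46056)
-11387 - I*((2 + 6) - 5) = -11387 - 2937*((2 + 6) - 5)/6377 = -11387 - 2937*(8 - 5)/6377 = -11387 - 2937*3/6377 = -11387 - 1*8811/6377 = -11387 - 8811/6377 = -72623710/6377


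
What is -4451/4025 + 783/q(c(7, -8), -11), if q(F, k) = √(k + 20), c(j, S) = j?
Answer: 1046074/4025 ≈ 259.89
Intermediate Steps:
q(F, k) = √(20 + k)
-4451/4025 + 783/q(c(7, -8), -11) = -4451/4025 + 783/(√(20 - 11)) = -4451*1/4025 + 783/(√9) = -4451/4025 + 783/3 = -4451/4025 + 783*(⅓) = -4451/4025 + 261 = 1046074/4025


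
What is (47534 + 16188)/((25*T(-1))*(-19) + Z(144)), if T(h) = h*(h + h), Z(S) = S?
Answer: -31861/403 ≈ -79.060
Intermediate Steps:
T(h) = 2*h**2 (T(h) = h*(2*h) = 2*h**2)
(47534 + 16188)/((25*T(-1))*(-19) + Z(144)) = (47534 + 16188)/((25*(2*(-1)**2))*(-19) + 144) = 63722/((25*(2*1))*(-19) + 144) = 63722/((25*2)*(-19) + 144) = 63722/(50*(-19) + 144) = 63722/(-950 + 144) = 63722/(-806) = 63722*(-1/806) = -31861/403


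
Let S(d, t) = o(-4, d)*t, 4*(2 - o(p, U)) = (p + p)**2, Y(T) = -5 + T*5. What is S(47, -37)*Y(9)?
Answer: 20720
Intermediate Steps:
Y(T) = -5 + 5*T
o(p, U) = 2 - p**2 (o(p, U) = 2 - (p + p)**2/4 = 2 - 4*p**2/4 = 2 - p**2)
S(d, t) = -14*t (S(d, t) = (2 - 1*(-4)**2)*t = (2 - 1*16)*t = (2 - 16)*t = -14*t)
S(47, -37)*Y(9) = (-14*(-37))*(-5 + 5*9) = 518*(-5 + 45) = 518*40 = 20720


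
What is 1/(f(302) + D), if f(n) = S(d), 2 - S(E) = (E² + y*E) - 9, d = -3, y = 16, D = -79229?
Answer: -1/79179 ≈ -1.2630e-5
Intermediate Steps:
S(E) = 11 - E² - 16*E (S(E) = 2 - ((E² + 16*E) - 9) = 2 - (-9 + E² + 16*E) = 2 + (9 - E² - 16*E) = 11 - E² - 16*E)
f(n) = 50 (f(n) = 11 - 1*(-3)² - 16*(-3) = 11 - 1*9 + 48 = 11 - 9 + 48 = 50)
1/(f(302) + D) = 1/(50 - 79229) = 1/(-79179) = -1/79179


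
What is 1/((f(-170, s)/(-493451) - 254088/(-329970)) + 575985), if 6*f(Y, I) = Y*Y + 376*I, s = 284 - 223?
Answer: 81412013235/46892159707789909 ≈ 1.7362e-6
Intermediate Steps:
s = 61
f(Y, I) = Y**2/6 + 188*I/3 (f(Y, I) = (Y*Y + 376*I)/6 = (Y**2 + 376*I)/6 = Y**2/6 + 188*I/3)
1/((f(-170, s)/(-493451) - 254088/(-329970)) + 575985) = 1/((((1/6)*(-170)**2 + (188/3)*61)/(-493451) - 254088/(-329970)) + 575985) = 1/((((1/6)*28900 + 11468/3)*(-1/493451) - 254088*(-1/329970)) + 575985) = 1/(((14450/3 + 11468/3)*(-1/493451) + 42348/54995) + 575985) = 1/(((25918/3)*(-1/493451) + 42348/54995) + 575985) = 1/((-25918/1480353 + 42348/54995) + 575985) = 1/(61264628434/81412013235 + 575985) = 1/(46892159707789909/81412013235) = 81412013235/46892159707789909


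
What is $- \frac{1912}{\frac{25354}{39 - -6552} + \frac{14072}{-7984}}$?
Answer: $- \frac{12576788016}{13709723} \approx -917.36$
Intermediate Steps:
$- \frac{1912}{\frac{25354}{39 - -6552} + \frac{14072}{-7984}} = - \frac{1912}{\frac{25354}{39 + 6552} + 14072 \left(- \frac{1}{7984}\right)} = - \frac{1912}{\frac{25354}{6591} - \frac{1759}{998}} = - \frac{1912}{\frac{13709723}{6577818}} = \left(-1912\right) \frac{6577818}{13709723} = - \frac{12576788016}{13709723}$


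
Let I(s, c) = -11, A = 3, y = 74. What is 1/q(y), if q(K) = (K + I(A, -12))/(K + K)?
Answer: 148/63 ≈ 2.3492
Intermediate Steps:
q(K) = (-11 + K)/(2*K) (q(K) = (K - 11)/(K + K) = (-11 + K)/((2*K)) = (-11 + K)*(1/(2*K)) = (-11 + K)/(2*K))
1/q(y) = 1/((½)*(-11 + 74)/74) = 1/((½)*(1/74)*63) = 1/(63/148) = 148/63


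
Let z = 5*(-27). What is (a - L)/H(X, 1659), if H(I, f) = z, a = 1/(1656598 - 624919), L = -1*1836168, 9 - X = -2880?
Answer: -1894335966073/139276665 ≈ -13601.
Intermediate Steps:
X = 2889 (X = 9 - 1*(-2880) = 9 + 2880 = 2889)
L = -1836168
z = -135
a = 1/1031679 ≈ 9.6929e-7
H(I, f) = -135
(a - L)/H(X, 1659) = (1/1031679 - 1*(-1836168))/(-135) = (1/1031679 + 1836168)*(-1/135) = (1894335966073/1031679)*(-1/135) = -1894335966073/139276665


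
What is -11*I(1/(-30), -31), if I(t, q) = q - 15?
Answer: 506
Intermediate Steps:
I(t, q) = -15 + q
-11*I(1/(-30), -31) = -11*(-15 - 31) = -11*(-46) = 506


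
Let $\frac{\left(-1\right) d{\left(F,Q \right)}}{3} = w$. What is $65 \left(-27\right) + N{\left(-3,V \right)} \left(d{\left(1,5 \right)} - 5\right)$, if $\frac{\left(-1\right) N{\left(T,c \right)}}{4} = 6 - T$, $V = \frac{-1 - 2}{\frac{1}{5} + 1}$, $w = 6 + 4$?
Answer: $-495$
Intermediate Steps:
$w = 10$
$V = - \frac{5}{2}$ ($V = - \frac{3}{\frac{1}{5} + 1} = - \frac{3}{\frac{6}{5}} = \left(-3\right) \frac{5}{6} = - \frac{5}{2} \approx -2.5$)
$d{\left(F,Q \right)} = -30$ ($d{\left(F,Q \right)} = \left(-3\right) 10 = -30$)
$N{\left(T,c \right)} = -24 + 4 T$ ($N{\left(T,c \right)} = - 4 \left(6 - T\right) = -24 + 4 T$)
$65 \left(-27\right) + N{\left(-3,V \right)} \left(d{\left(1,5 \right)} - 5\right) = 65 \left(-27\right) + \left(-24 + 4 \left(-3\right)\right) \left(-30 - 5\right) = -1755 + \left(-24 - 12\right) \left(-35\right) = -1755 - -1260 = -1755 + 1260 = -495$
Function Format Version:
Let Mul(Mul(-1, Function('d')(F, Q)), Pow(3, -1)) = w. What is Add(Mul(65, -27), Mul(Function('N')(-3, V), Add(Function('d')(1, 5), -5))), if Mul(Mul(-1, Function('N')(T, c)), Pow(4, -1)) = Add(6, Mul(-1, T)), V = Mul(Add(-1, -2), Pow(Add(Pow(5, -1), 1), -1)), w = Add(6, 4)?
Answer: -495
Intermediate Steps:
w = 10
V = Rational(-5, 2) (V = Mul(-3, Pow(Add(Rational(1, 5), 1), -1)) = Mul(-3, Pow(Rational(6, 5), -1)) = Mul(-3, Rational(5, 6)) = Rational(-5, 2) ≈ -2.5000)
Function('d')(F, Q) = -30 (Function('d')(F, Q) = Mul(-3, 10) = -30)
Function('N')(T, c) = Add(-24, Mul(4, T)) (Function('N')(T, c) = Mul(-4, Add(6, Mul(-1, T))) = Add(-24, Mul(4, T)))
Add(Mul(65, -27), Mul(Function('N')(-3, V), Add(Function('d')(1, 5), -5))) = Add(Mul(65, -27), Mul(Add(-24, Mul(4, -3)), Add(-30, -5))) = Add(-1755, Mul(Add(-24, -12), -35)) = Add(-1755, Mul(-36, -35)) = Add(-1755, 1260) = -495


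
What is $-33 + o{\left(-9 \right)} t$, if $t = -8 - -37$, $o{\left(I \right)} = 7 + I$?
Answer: $-91$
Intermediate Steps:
$t = 29$ ($t = -8 + 37 = 29$)
$-33 + o{\left(-9 \right)} t = -33 + \left(7 - 9\right) 29 = -33 - 58 = -91$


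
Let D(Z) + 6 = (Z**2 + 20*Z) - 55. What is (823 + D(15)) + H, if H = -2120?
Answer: -833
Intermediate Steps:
D(Z) = -61 + Z**2 + 20*Z (D(Z) = -6 + ((Z**2 + 20*Z) - 55) = -6 + (-55 + Z**2 + 20*Z) = -61 + Z**2 + 20*Z)
(823 + D(15)) + H = (823 + (-61 + 15**2 + 20*15)) - 2120 = (823 + (-61 + 225 + 300)) - 2120 = (823 + 464) - 2120 = 1287 - 2120 = -833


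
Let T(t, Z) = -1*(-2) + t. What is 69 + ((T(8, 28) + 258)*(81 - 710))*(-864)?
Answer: 145646277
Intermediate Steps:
T(t, Z) = 2 + t
69 + ((T(8, 28) + 258)*(81 - 710))*(-864) = 69 + (((2 + 8) + 258)*(81 - 710))*(-864) = 69 + ((10 + 258)*(-629))*(-864) = 69 + (268*(-629))*(-864) = 69 - 168572*(-864) = 69 + 145646208 = 145646277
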